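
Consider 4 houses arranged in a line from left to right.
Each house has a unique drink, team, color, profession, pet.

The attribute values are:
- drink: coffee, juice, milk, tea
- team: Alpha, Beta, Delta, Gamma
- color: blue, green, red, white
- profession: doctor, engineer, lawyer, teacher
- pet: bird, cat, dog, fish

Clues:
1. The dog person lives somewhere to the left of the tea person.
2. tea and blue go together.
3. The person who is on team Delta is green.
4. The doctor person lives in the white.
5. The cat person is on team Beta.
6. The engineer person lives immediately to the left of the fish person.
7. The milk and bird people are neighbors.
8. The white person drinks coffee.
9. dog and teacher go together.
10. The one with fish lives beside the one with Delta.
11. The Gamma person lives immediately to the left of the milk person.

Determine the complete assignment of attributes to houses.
Solution:

House | Drink | Team | Color | Profession | Pet
-----------------------------------------------
  1   | juice | Beta | red | engineer | cat
  2   | coffee | Gamma | white | doctor | fish
  3   | milk | Delta | green | teacher | dog
  4   | tea | Alpha | blue | lawyer | bird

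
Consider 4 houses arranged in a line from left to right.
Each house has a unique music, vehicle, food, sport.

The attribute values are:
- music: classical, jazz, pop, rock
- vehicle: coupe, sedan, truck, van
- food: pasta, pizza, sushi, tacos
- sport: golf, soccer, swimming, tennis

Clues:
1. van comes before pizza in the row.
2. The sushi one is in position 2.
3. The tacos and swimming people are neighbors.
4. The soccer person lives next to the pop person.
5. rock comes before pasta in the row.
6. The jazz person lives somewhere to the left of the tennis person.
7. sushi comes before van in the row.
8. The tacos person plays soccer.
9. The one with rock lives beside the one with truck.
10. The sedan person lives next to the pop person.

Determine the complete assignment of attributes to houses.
Solution:

House | Music | Vehicle | Food | Sport
--------------------------------------
  1   | rock | sedan | tacos | soccer
  2   | pop | truck | sushi | swimming
  3   | jazz | van | pasta | golf
  4   | classical | coupe | pizza | tennis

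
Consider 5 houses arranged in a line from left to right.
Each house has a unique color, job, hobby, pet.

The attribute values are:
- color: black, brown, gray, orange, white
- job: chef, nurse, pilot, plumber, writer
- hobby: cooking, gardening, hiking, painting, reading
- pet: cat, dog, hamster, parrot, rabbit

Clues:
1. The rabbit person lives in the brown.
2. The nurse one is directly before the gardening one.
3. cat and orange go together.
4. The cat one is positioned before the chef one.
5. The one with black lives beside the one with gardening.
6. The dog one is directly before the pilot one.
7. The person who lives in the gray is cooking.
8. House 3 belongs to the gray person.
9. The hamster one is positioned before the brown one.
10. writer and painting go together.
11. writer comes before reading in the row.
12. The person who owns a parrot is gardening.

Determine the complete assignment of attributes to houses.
Solution:

House | Color | Job | Hobby | Pet
---------------------------------
  1   | black | nurse | hiking | dog
  2   | white | pilot | gardening | parrot
  3   | gray | plumber | cooking | hamster
  4   | orange | writer | painting | cat
  5   | brown | chef | reading | rabbit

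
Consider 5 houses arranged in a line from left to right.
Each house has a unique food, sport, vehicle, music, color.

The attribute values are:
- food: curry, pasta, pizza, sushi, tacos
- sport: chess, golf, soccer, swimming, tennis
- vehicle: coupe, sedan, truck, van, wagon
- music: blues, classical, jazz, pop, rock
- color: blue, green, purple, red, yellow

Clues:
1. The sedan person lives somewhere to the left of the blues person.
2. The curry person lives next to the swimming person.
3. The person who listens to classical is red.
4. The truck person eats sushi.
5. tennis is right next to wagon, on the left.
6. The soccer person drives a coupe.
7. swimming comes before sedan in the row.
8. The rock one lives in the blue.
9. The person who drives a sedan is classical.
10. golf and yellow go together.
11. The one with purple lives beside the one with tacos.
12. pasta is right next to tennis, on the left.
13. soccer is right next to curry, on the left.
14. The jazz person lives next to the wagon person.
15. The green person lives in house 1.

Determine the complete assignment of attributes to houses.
Solution:

House | Food | Sport | Vehicle | Music | Color
----------------------------------------------
  1   | pasta | soccer | coupe | pop | green
  2   | curry | tennis | van | jazz | purple
  3   | tacos | swimming | wagon | rock | blue
  4   | pizza | chess | sedan | classical | red
  5   | sushi | golf | truck | blues | yellow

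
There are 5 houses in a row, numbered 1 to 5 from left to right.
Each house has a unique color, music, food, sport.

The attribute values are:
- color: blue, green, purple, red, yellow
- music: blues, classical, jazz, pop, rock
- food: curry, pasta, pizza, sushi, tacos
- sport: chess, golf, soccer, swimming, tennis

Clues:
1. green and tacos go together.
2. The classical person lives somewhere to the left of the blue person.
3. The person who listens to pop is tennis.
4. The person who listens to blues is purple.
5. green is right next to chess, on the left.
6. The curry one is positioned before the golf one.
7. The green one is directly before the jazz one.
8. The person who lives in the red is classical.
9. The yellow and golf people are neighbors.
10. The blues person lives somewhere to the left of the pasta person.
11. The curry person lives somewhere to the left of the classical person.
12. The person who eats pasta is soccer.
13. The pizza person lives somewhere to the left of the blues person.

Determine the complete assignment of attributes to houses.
Solution:

House | Color | Music | Food | Sport
------------------------------------
  1   | green | pop | tacos | tennis
  2   | yellow | jazz | curry | chess
  3   | red | classical | pizza | golf
  4   | purple | blues | sushi | swimming
  5   | blue | rock | pasta | soccer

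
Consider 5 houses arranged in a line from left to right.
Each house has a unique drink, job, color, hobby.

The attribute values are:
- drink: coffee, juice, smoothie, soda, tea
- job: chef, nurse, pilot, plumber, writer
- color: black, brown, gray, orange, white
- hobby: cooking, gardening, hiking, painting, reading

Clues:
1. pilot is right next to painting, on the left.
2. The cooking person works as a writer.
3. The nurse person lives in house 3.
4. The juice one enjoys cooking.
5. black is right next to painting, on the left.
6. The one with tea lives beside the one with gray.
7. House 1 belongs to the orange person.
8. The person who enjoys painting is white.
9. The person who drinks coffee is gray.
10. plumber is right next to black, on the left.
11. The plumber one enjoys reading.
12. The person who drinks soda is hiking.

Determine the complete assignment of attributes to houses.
Solution:

House | Drink | Job | Color | Hobby
-----------------------------------
  1   | smoothie | plumber | orange | reading
  2   | soda | pilot | black | hiking
  3   | tea | nurse | white | painting
  4   | coffee | chef | gray | gardening
  5   | juice | writer | brown | cooking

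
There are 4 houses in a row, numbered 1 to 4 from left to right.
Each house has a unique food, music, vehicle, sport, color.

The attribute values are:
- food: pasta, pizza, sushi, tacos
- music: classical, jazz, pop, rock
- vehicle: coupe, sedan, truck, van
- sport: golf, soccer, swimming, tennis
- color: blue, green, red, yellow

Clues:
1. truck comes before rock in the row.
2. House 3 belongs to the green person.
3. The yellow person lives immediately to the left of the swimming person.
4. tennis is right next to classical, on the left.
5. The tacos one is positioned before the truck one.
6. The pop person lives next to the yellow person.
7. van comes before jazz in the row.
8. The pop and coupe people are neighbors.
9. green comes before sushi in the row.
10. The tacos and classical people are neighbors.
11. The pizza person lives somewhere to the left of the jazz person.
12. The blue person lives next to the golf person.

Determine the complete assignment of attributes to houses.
Solution:

House | Food | Music | Vehicle | Sport | Color
----------------------------------------------
  1   | tacos | pop | van | tennis | blue
  2   | pizza | classical | coupe | golf | yellow
  3   | pasta | jazz | truck | swimming | green
  4   | sushi | rock | sedan | soccer | red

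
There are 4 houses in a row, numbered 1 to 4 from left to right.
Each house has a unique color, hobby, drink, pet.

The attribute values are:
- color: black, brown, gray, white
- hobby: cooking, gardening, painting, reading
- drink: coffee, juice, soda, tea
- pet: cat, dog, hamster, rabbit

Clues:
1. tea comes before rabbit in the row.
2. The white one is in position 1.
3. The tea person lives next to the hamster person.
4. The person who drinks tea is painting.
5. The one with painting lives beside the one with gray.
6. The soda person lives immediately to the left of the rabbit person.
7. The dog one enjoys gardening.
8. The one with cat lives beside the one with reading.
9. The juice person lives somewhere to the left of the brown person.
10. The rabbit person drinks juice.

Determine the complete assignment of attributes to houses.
Solution:

House | Color | Hobby | Drink | Pet
-----------------------------------
  1   | white | painting | tea | cat
  2   | gray | reading | soda | hamster
  3   | black | cooking | juice | rabbit
  4   | brown | gardening | coffee | dog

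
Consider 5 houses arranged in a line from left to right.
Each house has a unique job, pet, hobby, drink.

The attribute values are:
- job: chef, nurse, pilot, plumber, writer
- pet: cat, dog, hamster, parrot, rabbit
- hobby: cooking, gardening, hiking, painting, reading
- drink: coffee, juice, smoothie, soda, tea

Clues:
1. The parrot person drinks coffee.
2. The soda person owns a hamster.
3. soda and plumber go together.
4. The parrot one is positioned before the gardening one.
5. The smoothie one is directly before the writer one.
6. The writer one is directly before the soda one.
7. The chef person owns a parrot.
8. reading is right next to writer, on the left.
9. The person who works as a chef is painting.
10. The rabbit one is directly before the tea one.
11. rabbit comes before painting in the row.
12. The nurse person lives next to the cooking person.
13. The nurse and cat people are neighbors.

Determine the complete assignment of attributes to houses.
Solution:

House | Job | Pet | Hobby | Drink
---------------------------------
  1   | nurse | rabbit | reading | smoothie
  2   | writer | cat | cooking | tea
  3   | plumber | hamster | hiking | soda
  4   | chef | parrot | painting | coffee
  5   | pilot | dog | gardening | juice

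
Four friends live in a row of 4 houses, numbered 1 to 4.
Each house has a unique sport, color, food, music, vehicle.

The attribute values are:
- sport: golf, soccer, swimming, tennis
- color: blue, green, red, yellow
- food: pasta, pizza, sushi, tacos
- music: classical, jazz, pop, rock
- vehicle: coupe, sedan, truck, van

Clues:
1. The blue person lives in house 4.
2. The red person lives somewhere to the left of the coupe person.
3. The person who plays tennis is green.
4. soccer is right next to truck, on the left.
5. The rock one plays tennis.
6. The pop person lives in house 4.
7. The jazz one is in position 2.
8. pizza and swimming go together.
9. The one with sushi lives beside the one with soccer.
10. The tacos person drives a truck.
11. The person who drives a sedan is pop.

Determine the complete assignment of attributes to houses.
Solution:

House | Sport | Color | Food | Music | Vehicle
----------------------------------------------
  1   | golf | red | sushi | classical | van
  2   | soccer | yellow | pasta | jazz | coupe
  3   | tennis | green | tacos | rock | truck
  4   | swimming | blue | pizza | pop | sedan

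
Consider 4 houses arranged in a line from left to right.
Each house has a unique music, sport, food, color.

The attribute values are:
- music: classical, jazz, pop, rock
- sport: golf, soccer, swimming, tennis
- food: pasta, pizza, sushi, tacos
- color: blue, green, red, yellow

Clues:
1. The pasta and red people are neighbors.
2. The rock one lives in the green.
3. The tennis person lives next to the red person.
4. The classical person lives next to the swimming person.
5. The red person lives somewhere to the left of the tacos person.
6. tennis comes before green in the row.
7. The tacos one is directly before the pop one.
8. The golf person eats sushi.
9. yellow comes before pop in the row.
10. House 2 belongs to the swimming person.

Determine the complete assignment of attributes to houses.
Solution:

House | Music | Sport | Food | Color
------------------------------------
  1   | classical | tennis | pasta | yellow
  2   | jazz | swimming | pizza | red
  3   | rock | soccer | tacos | green
  4   | pop | golf | sushi | blue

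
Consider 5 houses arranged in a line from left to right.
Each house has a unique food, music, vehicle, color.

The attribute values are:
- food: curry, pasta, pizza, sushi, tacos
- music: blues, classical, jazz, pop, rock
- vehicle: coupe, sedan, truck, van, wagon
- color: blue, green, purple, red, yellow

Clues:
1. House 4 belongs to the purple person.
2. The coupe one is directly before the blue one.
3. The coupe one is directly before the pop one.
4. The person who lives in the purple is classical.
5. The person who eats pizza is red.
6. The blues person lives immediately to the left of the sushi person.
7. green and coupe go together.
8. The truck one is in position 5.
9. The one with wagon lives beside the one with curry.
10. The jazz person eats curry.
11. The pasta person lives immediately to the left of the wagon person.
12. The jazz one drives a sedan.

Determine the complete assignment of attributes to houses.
Solution:

House | Food | Music | Vehicle | Color
--------------------------------------
  1   | pasta | blues | coupe | green
  2   | sushi | pop | wagon | blue
  3   | curry | jazz | sedan | yellow
  4   | tacos | classical | van | purple
  5   | pizza | rock | truck | red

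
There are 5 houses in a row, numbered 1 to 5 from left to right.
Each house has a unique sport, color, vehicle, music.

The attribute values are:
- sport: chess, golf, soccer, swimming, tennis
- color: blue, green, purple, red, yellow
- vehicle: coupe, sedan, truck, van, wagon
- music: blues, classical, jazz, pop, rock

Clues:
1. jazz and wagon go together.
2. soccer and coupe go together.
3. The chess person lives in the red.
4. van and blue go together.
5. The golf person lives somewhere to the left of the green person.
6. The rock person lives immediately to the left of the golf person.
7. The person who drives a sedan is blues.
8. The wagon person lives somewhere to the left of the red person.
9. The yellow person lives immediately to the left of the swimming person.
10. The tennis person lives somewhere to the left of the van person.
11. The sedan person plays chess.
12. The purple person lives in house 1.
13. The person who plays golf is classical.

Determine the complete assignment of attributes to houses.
Solution:

House | Sport | Color | Vehicle | Music
---------------------------------------
  1   | tennis | purple | truck | rock
  2   | golf | blue | van | classical
  3   | soccer | yellow | coupe | pop
  4   | swimming | green | wagon | jazz
  5   | chess | red | sedan | blues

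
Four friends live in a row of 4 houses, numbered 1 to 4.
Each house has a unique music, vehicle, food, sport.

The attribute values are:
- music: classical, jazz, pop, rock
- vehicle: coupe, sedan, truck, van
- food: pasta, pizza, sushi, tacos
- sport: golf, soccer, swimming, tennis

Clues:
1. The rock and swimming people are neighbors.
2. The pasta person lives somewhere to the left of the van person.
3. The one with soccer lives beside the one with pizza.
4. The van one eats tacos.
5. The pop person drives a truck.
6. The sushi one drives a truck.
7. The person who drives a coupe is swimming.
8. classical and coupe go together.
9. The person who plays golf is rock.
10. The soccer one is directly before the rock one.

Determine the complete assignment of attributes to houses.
Solution:

House | Music | Vehicle | Food | Sport
--------------------------------------
  1   | pop | truck | sushi | soccer
  2   | rock | sedan | pizza | golf
  3   | classical | coupe | pasta | swimming
  4   | jazz | van | tacos | tennis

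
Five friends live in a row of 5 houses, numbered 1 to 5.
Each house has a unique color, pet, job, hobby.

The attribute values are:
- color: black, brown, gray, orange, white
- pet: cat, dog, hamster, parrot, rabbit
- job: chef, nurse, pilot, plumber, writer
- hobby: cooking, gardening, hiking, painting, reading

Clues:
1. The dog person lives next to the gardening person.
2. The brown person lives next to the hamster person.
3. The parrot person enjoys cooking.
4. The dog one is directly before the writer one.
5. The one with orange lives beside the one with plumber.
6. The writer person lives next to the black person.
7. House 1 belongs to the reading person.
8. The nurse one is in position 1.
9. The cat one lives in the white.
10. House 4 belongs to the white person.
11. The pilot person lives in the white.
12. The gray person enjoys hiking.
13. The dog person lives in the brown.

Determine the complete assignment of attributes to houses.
Solution:

House | Color | Pet | Job | Hobby
---------------------------------
  1   | brown | dog | nurse | reading
  2   | orange | hamster | writer | gardening
  3   | black | parrot | plumber | cooking
  4   | white | cat | pilot | painting
  5   | gray | rabbit | chef | hiking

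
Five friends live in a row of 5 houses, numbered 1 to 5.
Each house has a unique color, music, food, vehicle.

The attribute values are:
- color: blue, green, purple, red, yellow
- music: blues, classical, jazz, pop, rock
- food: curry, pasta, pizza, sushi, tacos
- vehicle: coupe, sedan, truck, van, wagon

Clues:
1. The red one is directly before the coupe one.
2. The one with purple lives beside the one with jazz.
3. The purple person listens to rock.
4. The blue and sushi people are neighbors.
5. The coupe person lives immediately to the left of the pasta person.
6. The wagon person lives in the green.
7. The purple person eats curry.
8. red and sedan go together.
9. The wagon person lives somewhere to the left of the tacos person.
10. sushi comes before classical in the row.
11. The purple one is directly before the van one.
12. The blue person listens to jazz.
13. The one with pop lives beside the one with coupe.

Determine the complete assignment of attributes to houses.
Solution:

House | Color | Music | Food | Vehicle
--------------------------------------
  1   | red | pop | pizza | sedan
  2   | purple | rock | curry | coupe
  3   | blue | jazz | pasta | van
  4   | green | blues | sushi | wagon
  5   | yellow | classical | tacos | truck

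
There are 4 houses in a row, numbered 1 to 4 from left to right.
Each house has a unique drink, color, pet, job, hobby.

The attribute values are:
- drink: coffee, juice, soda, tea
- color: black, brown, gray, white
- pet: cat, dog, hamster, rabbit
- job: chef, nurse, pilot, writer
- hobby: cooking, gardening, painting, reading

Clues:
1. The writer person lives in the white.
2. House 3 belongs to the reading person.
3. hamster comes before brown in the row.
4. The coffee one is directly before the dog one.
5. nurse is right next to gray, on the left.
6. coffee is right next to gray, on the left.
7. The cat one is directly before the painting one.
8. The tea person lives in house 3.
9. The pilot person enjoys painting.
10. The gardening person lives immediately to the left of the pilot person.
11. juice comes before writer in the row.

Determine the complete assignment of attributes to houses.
Solution:

House | Drink | Color | Pet | Job | Hobby
-----------------------------------------
  1   | coffee | black | cat | nurse | gardening
  2   | juice | gray | dog | pilot | painting
  3   | tea | white | hamster | writer | reading
  4   | soda | brown | rabbit | chef | cooking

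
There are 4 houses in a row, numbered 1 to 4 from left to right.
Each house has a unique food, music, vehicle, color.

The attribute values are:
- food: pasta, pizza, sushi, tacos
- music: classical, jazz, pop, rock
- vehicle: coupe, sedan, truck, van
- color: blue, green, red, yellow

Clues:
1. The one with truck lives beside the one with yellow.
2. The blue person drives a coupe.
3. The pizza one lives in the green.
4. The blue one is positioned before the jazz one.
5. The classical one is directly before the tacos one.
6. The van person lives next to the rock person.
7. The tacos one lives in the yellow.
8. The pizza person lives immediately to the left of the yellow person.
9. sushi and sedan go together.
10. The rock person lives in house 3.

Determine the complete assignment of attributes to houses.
Solution:

House | Food | Music | Vehicle | Color
--------------------------------------
  1   | pizza | classical | truck | green
  2   | tacos | pop | van | yellow
  3   | pasta | rock | coupe | blue
  4   | sushi | jazz | sedan | red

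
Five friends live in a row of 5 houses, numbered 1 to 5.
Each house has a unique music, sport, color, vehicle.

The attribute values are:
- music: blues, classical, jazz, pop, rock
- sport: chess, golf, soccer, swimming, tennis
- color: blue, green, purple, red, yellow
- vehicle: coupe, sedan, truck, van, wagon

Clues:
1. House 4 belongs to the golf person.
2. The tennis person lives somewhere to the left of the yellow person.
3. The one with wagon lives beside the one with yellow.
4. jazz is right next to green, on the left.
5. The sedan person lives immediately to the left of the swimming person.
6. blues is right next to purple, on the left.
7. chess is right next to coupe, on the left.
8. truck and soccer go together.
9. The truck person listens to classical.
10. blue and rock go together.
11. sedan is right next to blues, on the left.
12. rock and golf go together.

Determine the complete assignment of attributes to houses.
Solution:

House | Music | Sport | Color | Vehicle
---------------------------------------
  1   | jazz | chess | red | sedan
  2   | blues | swimming | green | coupe
  3   | pop | tennis | purple | van
  4   | rock | golf | blue | wagon
  5   | classical | soccer | yellow | truck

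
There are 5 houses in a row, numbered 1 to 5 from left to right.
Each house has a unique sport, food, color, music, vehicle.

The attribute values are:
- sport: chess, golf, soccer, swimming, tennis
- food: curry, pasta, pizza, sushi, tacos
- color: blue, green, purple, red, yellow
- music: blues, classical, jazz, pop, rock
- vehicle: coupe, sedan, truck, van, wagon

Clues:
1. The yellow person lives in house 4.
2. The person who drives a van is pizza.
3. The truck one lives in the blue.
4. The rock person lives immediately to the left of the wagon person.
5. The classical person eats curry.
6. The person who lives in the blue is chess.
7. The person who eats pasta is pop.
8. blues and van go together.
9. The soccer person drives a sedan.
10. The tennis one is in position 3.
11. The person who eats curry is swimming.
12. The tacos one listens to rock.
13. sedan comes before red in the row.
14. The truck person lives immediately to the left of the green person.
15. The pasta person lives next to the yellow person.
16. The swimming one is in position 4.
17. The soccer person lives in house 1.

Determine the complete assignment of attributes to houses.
Solution:

House | Sport | Food | Color | Music | Vehicle
----------------------------------------------
  1   | soccer | sushi | purple | jazz | sedan
  2   | chess | tacos | blue | rock | truck
  3   | tennis | pasta | green | pop | wagon
  4   | swimming | curry | yellow | classical | coupe
  5   | golf | pizza | red | blues | van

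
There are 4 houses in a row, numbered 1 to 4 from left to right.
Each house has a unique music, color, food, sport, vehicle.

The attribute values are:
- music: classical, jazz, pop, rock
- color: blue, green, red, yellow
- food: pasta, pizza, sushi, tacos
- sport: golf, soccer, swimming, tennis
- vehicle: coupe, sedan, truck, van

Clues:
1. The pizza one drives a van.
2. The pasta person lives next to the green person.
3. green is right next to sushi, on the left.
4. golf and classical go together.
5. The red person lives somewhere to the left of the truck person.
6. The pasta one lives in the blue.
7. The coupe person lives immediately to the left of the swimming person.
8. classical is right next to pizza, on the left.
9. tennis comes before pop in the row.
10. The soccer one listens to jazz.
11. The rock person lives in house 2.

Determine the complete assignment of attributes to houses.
Solution:

House | Music | Color | Food | Sport | Vehicle
----------------------------------------------
  1   | classical | blue | pasta | golf | sedan
  2   | rock | green | pizza | tennis | van
  3   | jazz | red | sushi | soccer | coupe
  4   | pop | yellow | tacos | swimming | truck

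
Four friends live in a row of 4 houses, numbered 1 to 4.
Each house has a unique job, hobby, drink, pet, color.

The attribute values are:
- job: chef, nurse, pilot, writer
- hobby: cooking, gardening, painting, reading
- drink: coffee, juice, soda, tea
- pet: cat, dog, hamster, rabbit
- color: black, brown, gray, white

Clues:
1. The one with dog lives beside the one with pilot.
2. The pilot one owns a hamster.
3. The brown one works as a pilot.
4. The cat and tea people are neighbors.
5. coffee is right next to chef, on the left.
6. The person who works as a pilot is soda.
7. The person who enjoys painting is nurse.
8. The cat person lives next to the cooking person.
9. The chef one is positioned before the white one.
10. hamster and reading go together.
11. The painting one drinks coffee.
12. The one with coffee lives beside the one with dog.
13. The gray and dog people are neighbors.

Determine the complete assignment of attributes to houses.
Solution:

House | Job | Hobby | Drink | Pet | Color
-----------------------------------------
  1   | nurse | painting | coffee | cat | gray
  2   | chef | cooking | tea | dog | black
  3   | pilot | reading | soda | hamster | brown
  4   | writer | gardening | juice | rabbit | white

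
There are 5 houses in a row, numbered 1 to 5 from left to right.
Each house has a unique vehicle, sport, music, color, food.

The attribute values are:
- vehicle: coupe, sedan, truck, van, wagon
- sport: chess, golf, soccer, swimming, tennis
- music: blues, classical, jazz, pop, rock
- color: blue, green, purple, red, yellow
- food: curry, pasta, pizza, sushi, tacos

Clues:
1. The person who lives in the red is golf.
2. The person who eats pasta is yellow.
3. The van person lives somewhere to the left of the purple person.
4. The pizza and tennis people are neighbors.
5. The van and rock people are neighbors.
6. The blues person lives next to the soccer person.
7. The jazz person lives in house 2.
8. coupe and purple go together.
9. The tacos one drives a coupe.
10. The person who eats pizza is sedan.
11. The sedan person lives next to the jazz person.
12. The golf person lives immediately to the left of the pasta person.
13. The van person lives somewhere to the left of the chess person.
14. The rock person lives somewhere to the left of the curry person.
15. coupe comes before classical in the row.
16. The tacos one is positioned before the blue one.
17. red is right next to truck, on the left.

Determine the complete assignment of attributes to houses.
Solution:

House | Vehicle | Sport | Music | Color | Food
----------------------------------------------
  1   | sedan | golf | pop | red | pizza
  2   | truck | tennis | jazz | yellow | pasta
  3   | van | swimming | blues | green | sushi
  4   | coupe | soccer | rock | purple | tacos
  5   | wagon | chess | classical | blue | curry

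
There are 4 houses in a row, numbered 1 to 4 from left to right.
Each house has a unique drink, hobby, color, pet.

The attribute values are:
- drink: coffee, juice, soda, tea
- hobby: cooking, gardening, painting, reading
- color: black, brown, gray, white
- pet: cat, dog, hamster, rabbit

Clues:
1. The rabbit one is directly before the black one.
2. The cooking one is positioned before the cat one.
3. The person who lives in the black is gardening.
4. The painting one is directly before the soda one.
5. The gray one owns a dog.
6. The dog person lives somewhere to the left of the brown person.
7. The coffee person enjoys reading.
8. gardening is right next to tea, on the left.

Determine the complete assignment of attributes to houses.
Solution:

House | Drink | Hobby | Color | Pet
-----------------------------------
  1   | juice | painting | white | rabbit
  2   | soda | gardening | black | hamster
  3   | tea | cooking | gray | dog
  4   | coffee | reading | brown | cat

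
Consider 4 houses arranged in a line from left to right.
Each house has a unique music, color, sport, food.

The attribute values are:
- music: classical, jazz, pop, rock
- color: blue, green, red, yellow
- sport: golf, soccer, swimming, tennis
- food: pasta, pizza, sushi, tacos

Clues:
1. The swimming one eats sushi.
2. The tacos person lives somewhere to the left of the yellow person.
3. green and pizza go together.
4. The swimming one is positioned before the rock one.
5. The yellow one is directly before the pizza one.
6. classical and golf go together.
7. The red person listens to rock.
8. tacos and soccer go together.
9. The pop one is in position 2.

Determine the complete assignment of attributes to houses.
Solution:

House | Music | Color | Sport | Food
------------------------------------
  1   | jazz | blue | soccer | tacos
  2   | pop | yellow | swimming | sushi
  3   | classical | green | golf | pizza
  4   | rock | red | tennis | pasta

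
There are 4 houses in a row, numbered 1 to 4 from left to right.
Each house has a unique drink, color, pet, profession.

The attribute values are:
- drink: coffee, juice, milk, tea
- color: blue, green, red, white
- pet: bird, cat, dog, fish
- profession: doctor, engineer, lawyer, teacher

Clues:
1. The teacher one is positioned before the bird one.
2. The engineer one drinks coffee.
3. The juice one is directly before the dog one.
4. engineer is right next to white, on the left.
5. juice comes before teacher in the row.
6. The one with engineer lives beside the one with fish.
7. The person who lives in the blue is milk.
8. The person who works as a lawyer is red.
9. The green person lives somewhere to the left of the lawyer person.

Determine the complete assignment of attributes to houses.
Solution:

House | Drink | Color | Pet | Profession
----------------------------------------
  1   | coffee | green | cat | engineer
  2   | juice | white | fish | doctor
  3   | milk | blue | dog | teacher
  4   | tea | red | bird | lawyer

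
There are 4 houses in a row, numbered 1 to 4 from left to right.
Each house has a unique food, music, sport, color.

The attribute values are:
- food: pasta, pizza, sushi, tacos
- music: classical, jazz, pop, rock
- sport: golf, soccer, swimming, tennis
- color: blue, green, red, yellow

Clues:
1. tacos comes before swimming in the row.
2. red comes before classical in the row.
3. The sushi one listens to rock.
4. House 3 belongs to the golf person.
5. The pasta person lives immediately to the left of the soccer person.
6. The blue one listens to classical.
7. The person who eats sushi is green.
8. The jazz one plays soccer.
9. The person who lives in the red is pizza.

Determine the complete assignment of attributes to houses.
Solution:

House | Food | Music | Sport | Color
------------------------------------
  1   | pasta | pop | tennis | yellow
  2   | pizza | jazz | soccer | red
  3   | tacos | classical | golf | blue
  4   | sushi | rock | swimming | green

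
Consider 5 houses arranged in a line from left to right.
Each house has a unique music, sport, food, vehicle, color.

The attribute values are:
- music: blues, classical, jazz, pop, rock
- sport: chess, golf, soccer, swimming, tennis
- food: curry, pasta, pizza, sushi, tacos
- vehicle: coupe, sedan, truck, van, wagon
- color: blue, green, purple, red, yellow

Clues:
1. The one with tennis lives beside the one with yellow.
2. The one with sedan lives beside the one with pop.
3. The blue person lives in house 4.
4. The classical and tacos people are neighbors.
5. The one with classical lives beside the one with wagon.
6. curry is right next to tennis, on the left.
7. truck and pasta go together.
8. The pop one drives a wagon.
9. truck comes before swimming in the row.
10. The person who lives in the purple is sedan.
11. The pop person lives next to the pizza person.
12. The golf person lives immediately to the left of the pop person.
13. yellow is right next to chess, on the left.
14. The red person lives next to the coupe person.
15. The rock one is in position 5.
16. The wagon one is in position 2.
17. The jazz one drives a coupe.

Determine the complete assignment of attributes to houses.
Solution:

House | Music | Sport | Food | Vehicle | Color
----------------------------------------------
  1   | classical | golf | curry | sedan | purple
  2   | pop | tennis | tacos | wagon | red
  3   | jazz | soccer | pizza | coupe | yellow
  4   | blues | chess | pasta | truck | blue
  5   | rock | swimming | sushi | van | green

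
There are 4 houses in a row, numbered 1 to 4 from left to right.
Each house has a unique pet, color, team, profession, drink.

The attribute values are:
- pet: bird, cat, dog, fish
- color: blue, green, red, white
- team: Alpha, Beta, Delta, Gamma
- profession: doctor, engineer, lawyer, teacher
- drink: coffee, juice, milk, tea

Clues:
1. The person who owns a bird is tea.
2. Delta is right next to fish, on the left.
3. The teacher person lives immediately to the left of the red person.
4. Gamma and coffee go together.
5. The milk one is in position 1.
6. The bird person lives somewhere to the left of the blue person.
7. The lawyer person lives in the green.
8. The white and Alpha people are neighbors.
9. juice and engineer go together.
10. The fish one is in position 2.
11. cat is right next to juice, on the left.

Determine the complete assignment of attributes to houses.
Solution:

House | Pet | Color | Team | Profession | Drink
-----------------------------------------------
  1   | cat | white | Delta | teacher | milk
  2   | fish | red | Alpha | engineer | juice
  3   | bird | green | Beta | lawyer | tea
  4   | dog | blue | Gamma | doctor | coffee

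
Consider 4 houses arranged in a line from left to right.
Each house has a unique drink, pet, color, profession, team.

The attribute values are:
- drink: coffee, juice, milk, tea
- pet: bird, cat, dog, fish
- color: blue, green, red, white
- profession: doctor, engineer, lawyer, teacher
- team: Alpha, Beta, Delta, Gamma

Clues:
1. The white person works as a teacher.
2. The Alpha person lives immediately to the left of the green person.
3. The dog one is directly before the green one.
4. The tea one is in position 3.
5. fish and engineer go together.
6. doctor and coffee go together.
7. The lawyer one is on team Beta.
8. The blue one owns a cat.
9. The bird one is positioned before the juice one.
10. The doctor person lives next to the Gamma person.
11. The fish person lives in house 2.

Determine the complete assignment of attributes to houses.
Solution:

House | Drink | Pet | Color | Profession | Team
-----------------------------------------------
  1   | coffee | dog | red | doctor | Alpha
  2   | milk | fish | green | engineer | Gamma
  3   | tea | bird | white | teacher | Delta
  4   | juice | cat | blue | lawyer | Beta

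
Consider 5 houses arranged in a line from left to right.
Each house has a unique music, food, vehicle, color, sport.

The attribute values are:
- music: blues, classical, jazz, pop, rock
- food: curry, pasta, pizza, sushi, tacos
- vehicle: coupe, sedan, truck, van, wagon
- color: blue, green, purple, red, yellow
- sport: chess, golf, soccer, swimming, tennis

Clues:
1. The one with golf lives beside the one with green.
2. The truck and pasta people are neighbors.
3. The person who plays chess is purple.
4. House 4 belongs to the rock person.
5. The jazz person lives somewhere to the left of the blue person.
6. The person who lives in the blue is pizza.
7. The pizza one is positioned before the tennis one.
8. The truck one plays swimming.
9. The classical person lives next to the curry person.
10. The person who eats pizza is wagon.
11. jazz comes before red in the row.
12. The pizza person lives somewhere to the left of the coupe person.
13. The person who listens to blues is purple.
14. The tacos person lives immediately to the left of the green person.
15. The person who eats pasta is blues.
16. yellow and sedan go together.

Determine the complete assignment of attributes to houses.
Solution:

House | Music | Food | Vehicle | Color | Sport
----------------------------------------------
  1   | classical | tacos | sedan | yellow | golf
  2   | jazz | curry | truck | green | swimming
  3   | blues | pasta | van | purple | chess
  4   | rock | pizza | wagon | blue | soccer
  5   | pop | sushi | coupe | red | tennis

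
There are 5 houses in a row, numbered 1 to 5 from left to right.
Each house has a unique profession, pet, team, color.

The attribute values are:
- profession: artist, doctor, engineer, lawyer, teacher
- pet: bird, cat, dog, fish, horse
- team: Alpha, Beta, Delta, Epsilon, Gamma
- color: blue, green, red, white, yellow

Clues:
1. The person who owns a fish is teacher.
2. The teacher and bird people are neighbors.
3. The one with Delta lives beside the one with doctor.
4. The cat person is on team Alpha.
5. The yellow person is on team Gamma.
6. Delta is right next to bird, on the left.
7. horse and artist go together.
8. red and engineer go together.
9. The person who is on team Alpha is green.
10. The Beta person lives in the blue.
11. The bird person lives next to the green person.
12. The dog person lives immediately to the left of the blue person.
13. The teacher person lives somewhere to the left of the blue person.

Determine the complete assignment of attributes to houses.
Solution:

House | Profession | Pet | Team | Color
---------------------------------------
  1   | teacher | fish | Delta | white
  2   | doctor | bird | Gamma | yellow
  3   | lawyer | cat | Alpha | green
  4   | engineer | dog | Epsilon | red
  5   | artist | horse | Beta | blue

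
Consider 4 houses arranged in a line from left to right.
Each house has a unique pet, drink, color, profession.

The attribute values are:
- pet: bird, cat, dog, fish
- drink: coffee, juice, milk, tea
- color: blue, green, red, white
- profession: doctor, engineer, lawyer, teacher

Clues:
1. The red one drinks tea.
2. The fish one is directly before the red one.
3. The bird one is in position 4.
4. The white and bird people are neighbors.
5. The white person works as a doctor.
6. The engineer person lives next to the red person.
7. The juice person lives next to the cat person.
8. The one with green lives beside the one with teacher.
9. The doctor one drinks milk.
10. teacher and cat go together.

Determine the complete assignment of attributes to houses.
Solution:

House | Pet | Drink | Color | Profession
----------------------------------------
  1   | fish | juice | green | engineer
  2   | cat | tea | red | teacher
  3   | dog | milk | white | doctor
  4   | bird | coffee | blue | lawyer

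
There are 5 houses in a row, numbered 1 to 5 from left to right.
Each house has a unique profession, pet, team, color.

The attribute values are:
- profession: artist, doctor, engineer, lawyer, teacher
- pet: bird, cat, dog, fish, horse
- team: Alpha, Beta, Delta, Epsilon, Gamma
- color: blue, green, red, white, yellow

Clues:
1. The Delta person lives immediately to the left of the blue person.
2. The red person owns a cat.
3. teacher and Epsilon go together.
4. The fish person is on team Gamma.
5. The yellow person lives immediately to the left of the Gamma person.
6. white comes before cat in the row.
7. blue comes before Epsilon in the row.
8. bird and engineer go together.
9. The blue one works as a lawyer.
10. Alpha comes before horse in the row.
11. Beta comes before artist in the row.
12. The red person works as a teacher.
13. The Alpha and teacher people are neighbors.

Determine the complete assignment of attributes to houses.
Solution:

House | Profession | Pet | Team | Color
---------------------------------------
  1   | engineer | bird | Delta | white
  2   | lawyer | dog | Alpha | blue
  3   | teacher | cat | Epsilon | red
  4   | doctor | horse | Beta | yellow
  5   | artist | fish | Gamma | green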